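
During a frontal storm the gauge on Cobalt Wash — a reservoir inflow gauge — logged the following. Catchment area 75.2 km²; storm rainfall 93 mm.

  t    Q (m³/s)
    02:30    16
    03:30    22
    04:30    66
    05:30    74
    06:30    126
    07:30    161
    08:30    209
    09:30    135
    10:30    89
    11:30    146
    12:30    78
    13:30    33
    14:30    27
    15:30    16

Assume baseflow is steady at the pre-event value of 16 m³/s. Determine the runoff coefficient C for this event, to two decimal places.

C ≈ 0.50

ΣQ_DR = 974.0 m³/s; V = ΣQ_DR·Δt = 3.506 × 10^6 m³.
Runoff depth d = V / A = 46.63 mm.
C = d / P = 46.63 / 93 = 0.50.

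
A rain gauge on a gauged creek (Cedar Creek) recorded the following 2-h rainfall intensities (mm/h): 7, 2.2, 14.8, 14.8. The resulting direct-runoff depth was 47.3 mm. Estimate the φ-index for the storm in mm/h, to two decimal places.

φ ≈ 4.32 mm/h

Only the 3 blocks with intensity above φ contribute runoff: 7, 14.8, 14.8 mm/h.
Σ(I−φ)·Δt = d  ⇒  (7+14.8+14.8 − 3φ)·2 = 47.3
φ = (36.60 − 47.3/2) / 3 = 4.32 mm/h.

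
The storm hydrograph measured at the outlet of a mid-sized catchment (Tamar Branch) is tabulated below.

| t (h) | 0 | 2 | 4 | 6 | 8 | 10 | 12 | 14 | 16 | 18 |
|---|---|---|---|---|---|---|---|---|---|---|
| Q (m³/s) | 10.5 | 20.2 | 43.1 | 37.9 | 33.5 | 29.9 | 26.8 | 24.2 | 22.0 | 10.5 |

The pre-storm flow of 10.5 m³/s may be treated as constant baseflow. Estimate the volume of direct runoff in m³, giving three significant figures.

Direct-runoff ordinates (Q − Q_b): 0.0, 9.7, 32.6, 27.4, 23.0, 19.4, 16.3, 13.7, 11.5, 0.0 m³/s.
ΣQ_DR = 153.6 m³/s.
With Δt = 2 h = 7200 s, V = ΣQ_DR · Δt = 153.6 × 7200 = 1.11 × 10^6 m³.

V ≈ 1.11 × 10^6 m³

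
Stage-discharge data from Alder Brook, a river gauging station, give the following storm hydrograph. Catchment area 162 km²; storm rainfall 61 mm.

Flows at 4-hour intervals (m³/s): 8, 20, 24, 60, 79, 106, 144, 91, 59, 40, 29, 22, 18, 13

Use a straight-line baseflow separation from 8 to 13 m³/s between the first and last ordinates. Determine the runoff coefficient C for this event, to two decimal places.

C ≈ 0.82

ΣQ_DR = 566.0 m³/s; V = ΣQ_DR·Δt = 8.150 × 10^6 m³.
Runoff depth d = V / A = 50.31 mm.
C = d / P = 50.31 / 61 = 0.82.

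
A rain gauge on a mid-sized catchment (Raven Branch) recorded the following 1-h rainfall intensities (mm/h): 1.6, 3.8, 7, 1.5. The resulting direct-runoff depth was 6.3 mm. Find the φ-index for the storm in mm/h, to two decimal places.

φ ≈ 2.25 mm/h

Only the 2 blocks with intensity above φ contribute runoff: 3.8, 7 mm/h.
Σ(I−φ)·Δt = d  ⇒  (3.8+7 − 2φ)·1 = 6.3
φ = (10.80 − 6.3/1) / 2 = 2.25 mm/h.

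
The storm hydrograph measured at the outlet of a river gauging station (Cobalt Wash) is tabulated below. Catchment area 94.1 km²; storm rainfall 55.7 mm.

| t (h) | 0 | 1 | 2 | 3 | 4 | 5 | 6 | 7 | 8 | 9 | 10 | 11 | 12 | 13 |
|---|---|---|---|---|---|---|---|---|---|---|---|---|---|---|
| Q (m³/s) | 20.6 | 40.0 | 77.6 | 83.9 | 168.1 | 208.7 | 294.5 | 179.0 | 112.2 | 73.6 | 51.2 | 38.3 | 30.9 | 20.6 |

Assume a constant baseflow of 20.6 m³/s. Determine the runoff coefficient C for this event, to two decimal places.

ΣQ_DR = 1111 m³/s; V = ΣQ_DR·Δt = 3.999 × 10^6 m³.
Runoff depth d = V / A = 42.50 mm.
C = d / P = 42.50 / 55.7 = 0.76.

C ≈ 0.76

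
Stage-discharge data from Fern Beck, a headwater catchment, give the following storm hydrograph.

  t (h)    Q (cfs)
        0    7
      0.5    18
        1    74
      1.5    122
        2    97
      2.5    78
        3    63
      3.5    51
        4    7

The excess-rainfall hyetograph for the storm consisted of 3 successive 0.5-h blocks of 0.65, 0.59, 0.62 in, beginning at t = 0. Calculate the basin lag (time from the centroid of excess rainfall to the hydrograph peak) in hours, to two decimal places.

t_L ≈ 0.76 h

Centroid of excess rainfall: t_c = Σ P_i·t̄_i / ΣP_i = 0.7419 h (block centres at 0.25, 0.75, 1.25 h).
Hydrograph peak occurs at t = 1.5 h, so basin lag t_L = 1.5 − 0.7419 = 0.76 h.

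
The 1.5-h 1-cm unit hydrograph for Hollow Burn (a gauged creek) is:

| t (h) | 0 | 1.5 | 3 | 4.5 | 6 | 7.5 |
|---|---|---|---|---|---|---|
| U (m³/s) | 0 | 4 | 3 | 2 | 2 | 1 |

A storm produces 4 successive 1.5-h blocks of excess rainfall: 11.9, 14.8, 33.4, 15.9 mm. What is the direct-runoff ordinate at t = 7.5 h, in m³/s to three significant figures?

By discrete convolution, Q_j = Σ (P_i / 10 mm) · U_{j−i}.
At t = 7.5 h (j=5): Q = (11.9/10)·1 + (14.8/10)·2 + (33.4/10)·2 + (15.9/10)·3 = 15.6 m³/s.

Q ≈ 15.6 m³/s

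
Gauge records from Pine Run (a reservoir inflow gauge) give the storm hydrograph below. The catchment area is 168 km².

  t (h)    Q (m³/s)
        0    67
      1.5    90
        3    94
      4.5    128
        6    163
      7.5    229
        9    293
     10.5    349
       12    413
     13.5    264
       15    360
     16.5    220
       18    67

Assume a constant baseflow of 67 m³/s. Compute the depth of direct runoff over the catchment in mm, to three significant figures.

d ≈ 60.0 mm

Direct runoff: 0.0, 23.0, 27.0, 61.0, 96.0, 162.0, 226.0, 282.0, 346.0, 197.0, 293.0, 153.0, 0.0 m³/s; ΣQ_DR = 1866 m³/s.
V = ΣQ_DR · Δt = 1866 × 5400 s = 1.008 × 10^7 m³.
Over A = 168 km², depth = V / A = 60.0 mm.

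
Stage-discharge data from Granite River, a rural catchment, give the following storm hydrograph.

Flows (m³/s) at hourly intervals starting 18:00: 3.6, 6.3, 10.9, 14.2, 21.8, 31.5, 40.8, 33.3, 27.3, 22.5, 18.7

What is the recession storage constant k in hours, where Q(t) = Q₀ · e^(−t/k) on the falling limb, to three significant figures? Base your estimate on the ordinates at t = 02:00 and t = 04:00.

On the falling limb, Q drops from 27.3 to 18.7 m³/s between t = 02:00 and t = 04:00 (Δt = 2 h).
k = −Δt / ln(Q₂/Q₁) = −2 / ln(18.7/27.3) = 5.29 h.

k ≈ 5.29 h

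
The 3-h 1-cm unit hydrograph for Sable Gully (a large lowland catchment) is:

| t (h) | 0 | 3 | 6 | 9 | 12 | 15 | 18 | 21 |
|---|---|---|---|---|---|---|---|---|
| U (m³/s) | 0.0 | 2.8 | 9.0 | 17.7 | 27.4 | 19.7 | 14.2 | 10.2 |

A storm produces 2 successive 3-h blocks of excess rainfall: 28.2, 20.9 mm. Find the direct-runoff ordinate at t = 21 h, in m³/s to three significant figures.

By discrete convolution, Q_j = Σ (P_i / 10 mm) · U_{j−i}.
At t = 21 h (j=7): Q = (28.2/10)·10.2 + (20.9/10)·14.2 = 58.4 m³/s.

Q ≈ 58.4 m³/s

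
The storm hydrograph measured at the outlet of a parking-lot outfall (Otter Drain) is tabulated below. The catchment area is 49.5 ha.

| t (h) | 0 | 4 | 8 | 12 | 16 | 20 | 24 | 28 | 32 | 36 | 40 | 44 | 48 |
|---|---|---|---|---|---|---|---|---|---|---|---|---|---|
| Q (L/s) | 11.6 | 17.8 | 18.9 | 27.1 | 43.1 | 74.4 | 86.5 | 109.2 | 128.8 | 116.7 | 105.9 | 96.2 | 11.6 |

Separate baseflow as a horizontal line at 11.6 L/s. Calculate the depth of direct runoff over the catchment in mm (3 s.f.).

d ≈ 20.3 mm

Direct runoff: 0.0, 6.2, 7.3, 15.5, 31.5, 62.8, 74.9, 97.6, 117.2, 105.1, 94.3, 84.6, 0.0 L/s; ΣQ_DR = 697.0 L/s.
V = ΣQ_DR · Δt = 697.0 × 14400 s = 1.004 × 10^7 L.
Over A = 49.5 ha, depth = V / A = 20.3 mm.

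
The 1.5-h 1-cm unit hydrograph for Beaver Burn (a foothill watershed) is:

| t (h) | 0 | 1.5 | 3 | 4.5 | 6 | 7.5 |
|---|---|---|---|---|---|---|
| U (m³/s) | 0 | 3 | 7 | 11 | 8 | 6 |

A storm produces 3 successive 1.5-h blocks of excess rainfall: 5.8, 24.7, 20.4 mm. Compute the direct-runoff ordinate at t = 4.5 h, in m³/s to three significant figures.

By discrete convolution, Q_j = Σ (P_i / 10 mm) · U_{j−i}.
At t = 4.5 h (j=3): Q = (5.8/10)·11 + (24.7/10)·7 + (20.4/10)·3 = 29.8 m³/s.

Q ≈ 29.8 m³/s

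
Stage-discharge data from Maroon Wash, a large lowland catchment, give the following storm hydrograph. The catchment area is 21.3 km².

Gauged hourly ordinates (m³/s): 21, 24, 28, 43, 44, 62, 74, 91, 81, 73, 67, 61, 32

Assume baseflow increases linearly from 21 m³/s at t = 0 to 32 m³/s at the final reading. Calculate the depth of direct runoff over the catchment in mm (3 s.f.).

Direct runoff: 0.00, 2.08, 5.17, 19.25, 19.33, 36.42, 47.50, 63.58, 52.67, 43.75, 36.83, 29.92, 0.00 m³/s; ΣQ_DR = 356.5 m³/s.
V = ΣQ_DR · Δt = 356.5 × 3600 s = 1.283 × 10^6 m³.
Over A = 21.3 km², depth = V / A = 60.3 mm.

d ≈ 60.3 mm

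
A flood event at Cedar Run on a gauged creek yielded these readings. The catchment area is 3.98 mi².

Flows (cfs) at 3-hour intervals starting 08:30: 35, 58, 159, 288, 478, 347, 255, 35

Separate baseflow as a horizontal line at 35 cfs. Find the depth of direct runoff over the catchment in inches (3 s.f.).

d ≈ 1.61 in

Direct runoff: 0.0, 23.0, 124.0, 253.0, 443.0, 312.0, 220.0, 0.0 cfs; ΣQ_DR = 1375 cfs.
V = ΣQ_DR · Δt = 1375 × 10800 s = 1.485 × 10^7 ft³.
Over A = 3.98 mi², depth = V / A = 1.61 in.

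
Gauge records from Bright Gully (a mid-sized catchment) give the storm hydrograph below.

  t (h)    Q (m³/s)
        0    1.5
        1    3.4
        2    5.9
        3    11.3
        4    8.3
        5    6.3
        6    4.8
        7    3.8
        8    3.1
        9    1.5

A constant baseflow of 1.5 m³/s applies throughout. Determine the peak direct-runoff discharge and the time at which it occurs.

Subtracting baseflow gives direct-runoff ordinates: 0.0, 1.9, 4.4, 9.8, 6.8, 4.8, 3.3, 2.3, 1.6, 0.0 m³/s.
The maximum is 9.8 m³/s, occurring at the reading for t = 3 h.

Q_p = 9.8 m³/s at t = 3 h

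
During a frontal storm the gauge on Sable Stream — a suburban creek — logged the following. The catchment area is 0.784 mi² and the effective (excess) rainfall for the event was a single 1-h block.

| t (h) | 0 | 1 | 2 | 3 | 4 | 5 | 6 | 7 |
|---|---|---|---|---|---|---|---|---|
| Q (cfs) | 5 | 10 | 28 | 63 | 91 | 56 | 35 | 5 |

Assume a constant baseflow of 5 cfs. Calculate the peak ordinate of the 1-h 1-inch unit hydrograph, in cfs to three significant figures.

U_p ≈ 172 cfs

Direct runoff: 0.0, 5.0, 23.0, 58.0, 86.0, 51.0, 30.0, 0.0 cfs; ΣQ_DR = 253.0 cfs, peak = 86.0 cfs.
Runoff depth d = ΣQ_DR·Δt / A = 253.0 × 3600 / (0.784 mi²) = 0.5001 in.
The 1-inch UH is the DRH scaled by (1 in)/d, so U_p = 86.0 × 1/0.5001 = 172 cfs.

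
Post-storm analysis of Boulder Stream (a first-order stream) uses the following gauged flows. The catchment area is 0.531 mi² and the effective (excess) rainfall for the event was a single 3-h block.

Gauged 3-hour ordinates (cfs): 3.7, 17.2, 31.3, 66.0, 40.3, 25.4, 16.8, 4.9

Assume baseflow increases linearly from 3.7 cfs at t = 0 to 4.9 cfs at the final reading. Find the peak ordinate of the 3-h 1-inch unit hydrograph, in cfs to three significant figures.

Direct runoff: 0.00, 13.33, 27.26, 61.79, 35.91, 20.84, 12.07, 0.00 cfs; ΣQ_DR = 171.2 cfs, peak = 61.79 cfs.
Runoff depth d = ΣQ_DR·Δt / A = 171.2 × 10800 / (0.531 mi²) = 1.499 in.
The 1-inch UH is the DRH scaled by (1 in)/d, so U_p = 61.79 × 1/1.499 = 41.2 cfs.

U_p ≈ 41.2 cfs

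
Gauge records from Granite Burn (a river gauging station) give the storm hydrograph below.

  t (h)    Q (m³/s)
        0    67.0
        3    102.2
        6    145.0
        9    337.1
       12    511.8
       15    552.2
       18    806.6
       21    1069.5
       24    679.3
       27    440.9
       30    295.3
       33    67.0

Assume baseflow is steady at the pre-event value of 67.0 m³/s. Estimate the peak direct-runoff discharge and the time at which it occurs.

Subtracting baseflow gives direct-runoff ordinates: 0.0, 35.2, 78.0, 270.1, 444.8, 485.2, 739.6, 1002.5, 612.3, 373.9, 228.3, 0.0 m³/s.
The maximum is 1002.5 m³/s, occurring at the reading for t = 21 h.

Q_p = 1002.5 m³/s at t = 21 h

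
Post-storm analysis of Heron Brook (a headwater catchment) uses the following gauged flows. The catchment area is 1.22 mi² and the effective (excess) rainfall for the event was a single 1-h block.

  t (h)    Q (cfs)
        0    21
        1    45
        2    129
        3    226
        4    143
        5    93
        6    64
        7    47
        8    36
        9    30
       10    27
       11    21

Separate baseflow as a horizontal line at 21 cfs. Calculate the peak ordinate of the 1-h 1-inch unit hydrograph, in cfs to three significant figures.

Direct runoff: 0.0, 24.0, 108.0, 205.0, 122.0, 72.0, 43.0, 26.0, 15.0, 9.0, 6.0, 0.0 cfs; ΣQ_DR = 630.0 cfs, peak = 205.0 cfs.
Runoff depth d = ΣQ_DR·Δt / A = 630.0 × 3600 / (1.22 mi²) = 0.8002 in.
The 1-inch UH is the DRH scaled by (1 in)/d, so U_p = 205.0 × 1/0.8002 = 256 cfs.

U_p ≈ 256 cfs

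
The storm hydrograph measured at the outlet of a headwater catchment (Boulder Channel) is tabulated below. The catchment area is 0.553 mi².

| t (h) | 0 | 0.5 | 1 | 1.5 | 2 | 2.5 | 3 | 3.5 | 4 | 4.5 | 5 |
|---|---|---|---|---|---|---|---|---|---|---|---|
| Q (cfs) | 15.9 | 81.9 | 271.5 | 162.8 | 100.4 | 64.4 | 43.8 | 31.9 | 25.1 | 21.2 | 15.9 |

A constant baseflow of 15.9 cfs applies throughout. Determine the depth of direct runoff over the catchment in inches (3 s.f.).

d ≈ 0.925 in

Direct runoff: 0.0, 66.0, 255.6, 146.9, 84.5, 48.5, 27.9, 16.0, 9.2, 5.3, 0.0 cfs; ΣQ_DR = 659.9 cfs.
V = ΣQ_DR · Δt = 659.9 × 1800 s = 1.188 × 10^6 ft³.
Over A = 0.553 mi², depth = V / A = 0.925 in.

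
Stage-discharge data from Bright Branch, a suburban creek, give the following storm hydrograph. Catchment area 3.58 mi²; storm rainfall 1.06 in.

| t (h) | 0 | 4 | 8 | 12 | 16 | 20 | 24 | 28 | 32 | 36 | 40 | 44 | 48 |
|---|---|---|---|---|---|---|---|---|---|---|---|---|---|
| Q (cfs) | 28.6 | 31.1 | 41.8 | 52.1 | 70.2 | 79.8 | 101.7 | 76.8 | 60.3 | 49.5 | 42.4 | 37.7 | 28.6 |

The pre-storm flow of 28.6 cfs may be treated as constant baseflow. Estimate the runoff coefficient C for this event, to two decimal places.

ΣQ_DR = 328.8 cfs; V = ΣQ_DR·Δt = 4.735 × 10^6 ft³.
Runoff depth d = V / A = 0.5693 in.
C = d / P = 0.5693 / 1.06 = 0.54.

C ≈ 0.54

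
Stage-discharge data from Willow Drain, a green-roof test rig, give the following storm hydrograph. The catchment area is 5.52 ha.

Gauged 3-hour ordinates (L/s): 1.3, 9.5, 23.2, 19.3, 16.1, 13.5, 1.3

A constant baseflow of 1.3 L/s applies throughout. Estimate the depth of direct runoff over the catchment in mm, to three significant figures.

Direct runoff: 0.0, 8.2, 21.9, 18.0, 14.8, 12.2, 0.0 L/s; ΣQ_DR = 75.10 L/s.
V = ΣQ_DR · Δt = 75.10 × 10800 s = 8.111 × 10^5 L.
Over A = 5.52 ha, depth = V / A = 14.7 mm.

d ≈ 14.7 mm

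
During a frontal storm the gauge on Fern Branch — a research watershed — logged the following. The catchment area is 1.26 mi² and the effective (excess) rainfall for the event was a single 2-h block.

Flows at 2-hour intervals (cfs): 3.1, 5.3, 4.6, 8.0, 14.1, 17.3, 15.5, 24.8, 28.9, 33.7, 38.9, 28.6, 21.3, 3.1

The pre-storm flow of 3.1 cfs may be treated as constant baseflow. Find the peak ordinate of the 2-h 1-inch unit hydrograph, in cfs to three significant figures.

Direct runoff: 0.0, 2.2, 1.5, 4.9, 11.0, 14.2, 12.4, 21.7, 25.8, 30.6, 35.8, 25.5, 18.2, 0.0 cfs; ΣQ_DR = 203.8 cfs, peak = 35.8 cfs.
Runoff depth d = ΣQ_DR·Δt / A = 203.8 × 7200 / (1.26 mi²) = 0.5013 in.
The 1-inch UH is the DRH scaled by (1 in)/d, so U_p = 35.8 × 1/0.5013 = 71.4 cfs.

U_p ≈ 71.4 cfs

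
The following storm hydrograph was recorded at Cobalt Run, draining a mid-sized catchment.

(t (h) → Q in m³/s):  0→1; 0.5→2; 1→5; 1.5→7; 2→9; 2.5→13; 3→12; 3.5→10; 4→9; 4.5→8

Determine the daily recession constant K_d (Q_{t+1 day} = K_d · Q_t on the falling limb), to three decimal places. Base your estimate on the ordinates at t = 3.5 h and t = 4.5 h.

Between t = 3.5 h and t = 4.5 h the flow falls from 10 to 8 m³/s over 2×0.5 h = 1 h.
Per-interval ratio K = (8/10)^(1/2) = 0.8944; K_d = K^(24/0.5) = 0.005.

K_d ≈ 0.005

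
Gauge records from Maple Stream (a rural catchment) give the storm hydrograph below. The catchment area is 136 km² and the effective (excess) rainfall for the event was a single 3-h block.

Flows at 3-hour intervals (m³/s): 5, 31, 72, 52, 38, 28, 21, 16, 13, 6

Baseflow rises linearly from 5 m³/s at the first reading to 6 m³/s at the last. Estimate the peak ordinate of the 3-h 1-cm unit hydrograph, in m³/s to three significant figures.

Direct runoff: 0.00, 25.89, 66.78, 46.67, 32.56, 22.44, 15.33, 10.22, 7.11, 0.00 m³/s; ΣQ_DR = 227.0 m³/s, peak = 66.78 m³/s.
Runoff depth d = ΣQ_DR·Δt / A = 227.0 × 10800 / (136 km²) = 18.03 mm.
The 1-cm UH is the DRH scaled by (10 mm)/d, so U_p = 66.78 × 10/18.03 = 37.0 m³/s.

U_p ≈ 37.0 m³/s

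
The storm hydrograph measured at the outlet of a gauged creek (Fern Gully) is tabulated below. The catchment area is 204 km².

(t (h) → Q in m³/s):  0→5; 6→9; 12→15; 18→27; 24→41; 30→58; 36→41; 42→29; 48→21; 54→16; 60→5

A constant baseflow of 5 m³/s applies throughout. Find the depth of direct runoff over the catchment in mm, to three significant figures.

Direct runoff: 0.0, 4.0, 10.0, 22.0, 36.0, 53.0, 36.0, 24.0, 16.0, 11.0, 0.0 m³/s; ΣQ_DR = 212.0 m³/s.
V = ΣQ_DR · Δt = 212.0 × 21600 s = 4.579 × 10^6 m³.
Over A = 204 km², depth = V / A = 22.4 mm.

d ≈ 22.4 mm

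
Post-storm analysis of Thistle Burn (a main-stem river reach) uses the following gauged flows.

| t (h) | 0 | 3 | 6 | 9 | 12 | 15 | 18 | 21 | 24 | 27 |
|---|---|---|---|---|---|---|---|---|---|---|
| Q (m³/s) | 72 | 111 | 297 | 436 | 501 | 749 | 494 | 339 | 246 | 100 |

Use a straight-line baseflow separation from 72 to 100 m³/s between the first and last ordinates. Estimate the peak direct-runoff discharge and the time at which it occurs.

Q_p = 661.44 m³/s at t = 15 h

Subtracting baseflow gives direct-runoff ordinates: 0.00, 35.89, 218.78, 354.67, 416.56, 661.44, 403.33, 245.22, 149.11, 0.00 m³/s.
The maximum is 661.44 m³/s, occurring at the reading for t = 15 h.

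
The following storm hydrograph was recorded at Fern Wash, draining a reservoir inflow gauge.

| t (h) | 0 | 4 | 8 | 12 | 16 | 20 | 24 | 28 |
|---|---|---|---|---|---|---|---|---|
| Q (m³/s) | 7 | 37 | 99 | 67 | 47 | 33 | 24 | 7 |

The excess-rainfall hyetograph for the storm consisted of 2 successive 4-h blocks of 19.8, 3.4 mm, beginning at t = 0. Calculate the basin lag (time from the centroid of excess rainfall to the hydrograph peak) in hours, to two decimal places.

t_L ≈ 5.41 h

Centroid of excess rainfall: t_c = Σ P_i·t̄_i / ΣP_i = 2.5862 h (block centres at 2, 6 h).
Hydrograph peak occurs at t = 8 h, so basin lag t_L = 8 − 2.5862 = 5.41 h.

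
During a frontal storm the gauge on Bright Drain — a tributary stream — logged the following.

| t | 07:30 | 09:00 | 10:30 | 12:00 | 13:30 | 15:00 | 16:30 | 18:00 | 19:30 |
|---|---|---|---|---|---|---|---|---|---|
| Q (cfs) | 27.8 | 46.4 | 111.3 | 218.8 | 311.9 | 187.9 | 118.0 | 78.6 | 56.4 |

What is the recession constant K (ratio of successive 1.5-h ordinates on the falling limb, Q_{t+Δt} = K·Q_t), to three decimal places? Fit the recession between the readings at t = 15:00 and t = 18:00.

K ≈ 0.647

Using the recession-limb readings at t = 15:00 and t = 18:00: Q falls from 187.9 to 78.6 cfs over 2 intervals.
K = (Q₂/Q₁)^(1/2) = (78.6/187.9)^(1/2) = 0.647.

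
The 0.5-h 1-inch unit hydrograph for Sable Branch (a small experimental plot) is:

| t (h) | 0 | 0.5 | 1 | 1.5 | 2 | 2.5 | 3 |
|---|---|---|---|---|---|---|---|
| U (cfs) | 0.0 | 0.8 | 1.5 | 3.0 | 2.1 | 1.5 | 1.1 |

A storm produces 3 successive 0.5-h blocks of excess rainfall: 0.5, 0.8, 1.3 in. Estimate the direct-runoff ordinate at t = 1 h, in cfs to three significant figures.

By discrete convolution, Q_j = Σ (P_i / 1 in) · U_{j−i}.
At t = 1 h (j=2): Q = (0.5/1)·1.5 + (0.8/1)·0.8 + (1.3/1)·0.0 = 1.39 cfs.

Q ≈ 1.39 cfs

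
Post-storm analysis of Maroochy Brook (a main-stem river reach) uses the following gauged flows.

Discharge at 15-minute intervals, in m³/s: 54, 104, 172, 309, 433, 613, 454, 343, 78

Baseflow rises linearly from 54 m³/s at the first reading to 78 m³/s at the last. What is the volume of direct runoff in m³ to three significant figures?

V ≈ 1.77 × 10^6 m³

Direct-runoff ordinates (Q − Q_b): 0.00, 47.00, 112.00, 246.00, 367.00, 544.00, 382.00, 268.00, 0.00 m³/s.
ΣQ_DR = 1966 m³/s.
With Δt = 0.25 h = 900 s, V = ΣQ_DR · Δt = 1966 × 900 = 1.77 × 10^6 m³.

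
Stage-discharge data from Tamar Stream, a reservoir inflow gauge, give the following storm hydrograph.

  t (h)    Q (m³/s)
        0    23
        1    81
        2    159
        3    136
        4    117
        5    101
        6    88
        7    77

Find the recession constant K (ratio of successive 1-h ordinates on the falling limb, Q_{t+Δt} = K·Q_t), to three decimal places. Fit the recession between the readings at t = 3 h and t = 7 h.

K ≈ 0.867

Using the recession-limb readings at t = 3 h and t = 7 h: Q falls from 136 to 77 m³/s over 4 intervals.
K = (Q₂/Q₁)^(1/4) = (77/136)^(1/4) = 0.867.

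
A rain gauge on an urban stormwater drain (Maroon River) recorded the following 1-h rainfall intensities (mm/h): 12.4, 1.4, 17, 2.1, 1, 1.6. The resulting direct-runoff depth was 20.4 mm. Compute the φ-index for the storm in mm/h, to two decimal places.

φ ≈ 4.50 mm/h

Only the 2 blocks with intensity above φ contribute runoff: 12.4, 17 mm/h.
Σ(I−φ)·Δt = d  ⇒  (12.4+17 − 2φ)·1 = 20.4
φ = (29.40 − 20.4/1) / 2 = 4.50 mm/h.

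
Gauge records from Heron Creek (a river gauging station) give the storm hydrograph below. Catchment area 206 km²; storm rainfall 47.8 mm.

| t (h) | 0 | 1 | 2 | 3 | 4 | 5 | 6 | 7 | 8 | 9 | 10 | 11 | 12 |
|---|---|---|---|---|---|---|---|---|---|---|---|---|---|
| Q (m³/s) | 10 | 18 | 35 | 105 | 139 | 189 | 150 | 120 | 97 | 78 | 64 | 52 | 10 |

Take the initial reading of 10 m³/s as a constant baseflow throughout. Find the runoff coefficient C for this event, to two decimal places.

ΣQ_DR = 937.0 m³/s; V = ΣQ_DR·Δt = 3.373 × 10^6 m³.
Runoff depth d = V / A = 16.37 mm.
C = d / P = 16.37 / 47.8 = 0.34.

C ≈ 0.34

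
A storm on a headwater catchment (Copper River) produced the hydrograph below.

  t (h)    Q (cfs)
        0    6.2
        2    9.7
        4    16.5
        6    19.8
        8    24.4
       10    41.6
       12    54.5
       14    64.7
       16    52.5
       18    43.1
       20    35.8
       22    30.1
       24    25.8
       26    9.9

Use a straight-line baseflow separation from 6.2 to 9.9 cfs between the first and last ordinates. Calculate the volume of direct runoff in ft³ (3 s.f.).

Direct-runoff ordinates (Q − Q_b): 0.00, 3.22, 9.73, 12.75, 17.06, 33.98, 46.59, 56.51, 44.02, 34.34, 26.75, 20.77, 16.18, 0.00 cfs.
ΣQ_DR = 321.9 cfs.
With Δt = 2 h = 7200 s, V = ΣQ_DR · Δt = 321.9 × 7200 = 2.32 × 10^6 ft³.

V ≈ 2.32 × 10^6 ft³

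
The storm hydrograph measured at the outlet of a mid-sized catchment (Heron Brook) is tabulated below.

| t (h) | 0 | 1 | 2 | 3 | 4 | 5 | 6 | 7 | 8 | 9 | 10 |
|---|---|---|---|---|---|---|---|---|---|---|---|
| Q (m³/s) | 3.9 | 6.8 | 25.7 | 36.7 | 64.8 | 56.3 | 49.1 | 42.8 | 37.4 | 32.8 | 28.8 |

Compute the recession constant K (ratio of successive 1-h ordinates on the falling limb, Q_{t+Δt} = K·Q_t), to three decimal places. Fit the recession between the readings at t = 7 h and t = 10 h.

K ≈ 0.876

Using the recession-limb readings at t = 7 h and t = 10 h: Q falls from 42.8 to 28.8 m³/s over 3 intervals.
K = (Q₂/Q₁)^(1/3) = (28.8/42.8)^(1/3) = 0.876.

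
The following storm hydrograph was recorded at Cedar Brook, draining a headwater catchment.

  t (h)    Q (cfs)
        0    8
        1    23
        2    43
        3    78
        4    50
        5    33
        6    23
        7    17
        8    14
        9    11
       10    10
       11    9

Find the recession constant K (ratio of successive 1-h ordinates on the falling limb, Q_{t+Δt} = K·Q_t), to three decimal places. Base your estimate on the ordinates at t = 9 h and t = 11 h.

K ≈ 0.905

Using the recession-limb readings at t = 9 h and t = 11 h: Q falls from 11 to 9 cfs over 2 intervals.
K = (Q₂/Q₁)^(1/2) = (9/11)^(1/2) = 0.905.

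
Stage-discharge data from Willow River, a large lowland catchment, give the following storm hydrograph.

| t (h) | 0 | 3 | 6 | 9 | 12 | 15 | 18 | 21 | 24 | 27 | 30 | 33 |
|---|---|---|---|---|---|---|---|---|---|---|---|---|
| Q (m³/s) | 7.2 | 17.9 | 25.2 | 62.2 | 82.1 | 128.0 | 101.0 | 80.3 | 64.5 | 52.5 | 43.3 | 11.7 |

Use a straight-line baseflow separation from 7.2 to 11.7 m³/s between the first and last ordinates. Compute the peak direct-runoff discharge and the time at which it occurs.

Q_p = 118.75 m³/s at t = 15 h

Subtracting baseflow gives direct-runoff ordinates: 0.00, 10.29, 17.18, 53.77, 73.26, 118.75, 91.35, 70.24, 54.03, 41.62, 32.01, 0.00 m³/s.
The maximum is 118.75 m³/s, occurring at the reading for t = 15 h.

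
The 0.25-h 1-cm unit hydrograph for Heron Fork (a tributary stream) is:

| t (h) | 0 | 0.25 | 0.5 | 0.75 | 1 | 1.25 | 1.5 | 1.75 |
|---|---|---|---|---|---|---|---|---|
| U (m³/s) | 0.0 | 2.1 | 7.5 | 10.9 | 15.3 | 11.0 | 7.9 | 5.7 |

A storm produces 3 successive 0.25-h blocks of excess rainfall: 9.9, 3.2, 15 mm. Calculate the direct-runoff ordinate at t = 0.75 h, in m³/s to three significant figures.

Q ≈ 16.3 m³/s

By discrete convolution, Q_j = Σ (P_i / 10 mm) · U_{j−i}.
At t = 0.75 h (j=3): Q = (9.9/10)·10.9 + (3.2/10)·7.5 + (15/10)·2.1 = 16.3 m³/s.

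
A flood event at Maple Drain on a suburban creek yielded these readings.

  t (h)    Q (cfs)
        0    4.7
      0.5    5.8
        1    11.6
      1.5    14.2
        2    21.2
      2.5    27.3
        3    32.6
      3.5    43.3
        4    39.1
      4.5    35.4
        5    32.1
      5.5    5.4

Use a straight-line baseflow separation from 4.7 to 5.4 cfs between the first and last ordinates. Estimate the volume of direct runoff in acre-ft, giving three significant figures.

V ≈ 8.76 acre-ft

Direct-runoff ordinates (Q − Q_b): 0.00, 1.04, 6.77, 9.31, 16.25, 22.28, 27.52, 38.15, 33.89, 30.13, 26.76, 0.00 cfs.
ΣQ_DR = 212.1 cfs.
With Δt = 0.5 h = 1800 s, V = ΣQ_DR · Δt = 212.1 × 1800 = 3.82 × 10^5 ft³ = 8.76 acre-ft.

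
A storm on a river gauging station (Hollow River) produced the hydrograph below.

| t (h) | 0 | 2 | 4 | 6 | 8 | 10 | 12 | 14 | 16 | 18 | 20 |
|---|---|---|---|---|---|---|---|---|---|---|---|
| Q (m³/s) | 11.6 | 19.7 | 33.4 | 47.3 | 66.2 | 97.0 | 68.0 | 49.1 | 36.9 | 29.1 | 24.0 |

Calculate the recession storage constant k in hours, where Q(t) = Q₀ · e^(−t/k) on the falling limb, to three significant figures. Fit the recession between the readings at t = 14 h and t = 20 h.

k ≈ 8.38 h

On the falling limb, Q drops from 49.1 to 24.0 m³/s between t = 14 h and t = 20 h (Δt = 6 h).
k = −Δt / ln(Q₂/Q₁) = −6 / ln(24.0/49.1) = 8.38 h.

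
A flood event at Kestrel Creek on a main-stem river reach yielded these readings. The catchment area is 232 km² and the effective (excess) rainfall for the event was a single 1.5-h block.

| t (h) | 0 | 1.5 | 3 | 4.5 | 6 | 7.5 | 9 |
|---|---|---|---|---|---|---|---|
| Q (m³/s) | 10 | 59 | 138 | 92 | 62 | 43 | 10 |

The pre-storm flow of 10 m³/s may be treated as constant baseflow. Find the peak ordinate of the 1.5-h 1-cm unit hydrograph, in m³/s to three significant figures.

U_p ≈ 160 m³/s

Direct runoff: 0.0, 49.0, 128.0, 82.0, 52.0, 33.0, 0.0 m³/s; ΣQ_DR = 344.0 m³/s, peak = 128.0 m³/s.
Runoff depth d = ΣQ_DR·Δt / A = 344.0 × 5400 / (232 km²) = 8.007 mm.
The 1-cm UH is the DRH scaled by (10 mm)/d, so U_p = 128.0 × 10/8.007 = 160 m³/s.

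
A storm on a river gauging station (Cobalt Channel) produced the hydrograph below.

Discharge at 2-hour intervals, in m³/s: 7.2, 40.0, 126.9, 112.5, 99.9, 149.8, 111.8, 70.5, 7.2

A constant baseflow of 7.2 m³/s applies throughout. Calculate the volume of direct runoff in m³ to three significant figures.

Direct-runoff ordinates (Q − Q_b): 0.0, 32.8, 119.7, 105.3, 92.7, 142.6, 104.6, 63.3, 0.0 m³/s.
ΣQ_DR = 661.0 m³/s.
With Δt = 2 h = 7200 s, V = ΣQ_DR · Δt = 661.0 × 7200 = 4.76 × 10^6 m³.

V ≈ 4.76 × 10^6 m³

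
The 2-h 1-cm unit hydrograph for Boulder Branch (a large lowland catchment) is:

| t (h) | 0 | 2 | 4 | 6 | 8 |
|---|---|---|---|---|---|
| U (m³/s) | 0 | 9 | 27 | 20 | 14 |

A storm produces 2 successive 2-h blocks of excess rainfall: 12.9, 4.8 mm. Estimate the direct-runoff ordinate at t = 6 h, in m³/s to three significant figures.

By discrete convolution, Q_j = Σ (P_i / 10 mm) · U_{j−i}.
At t = 6 h (j=3): Q = (12.9/10)·20 + (4.8/10)·27 = 38.8 m³/s.

Q ≈ 38.8 m³/s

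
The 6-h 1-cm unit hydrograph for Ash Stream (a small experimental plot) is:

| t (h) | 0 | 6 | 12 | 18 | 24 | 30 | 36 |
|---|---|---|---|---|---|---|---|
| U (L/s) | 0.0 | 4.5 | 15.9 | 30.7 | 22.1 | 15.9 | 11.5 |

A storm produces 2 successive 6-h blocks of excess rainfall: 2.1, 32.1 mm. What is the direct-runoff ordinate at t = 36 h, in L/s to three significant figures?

By discrete convolution, Q_j = Σ (P_i / 10 mm) · U_{j−i}.
At t = 36 h (j=6): Q = (2.1/10)·11.5 + (32.1/10)·15.9 = 53.5 L/s.

Q ≈ 53.5 L/s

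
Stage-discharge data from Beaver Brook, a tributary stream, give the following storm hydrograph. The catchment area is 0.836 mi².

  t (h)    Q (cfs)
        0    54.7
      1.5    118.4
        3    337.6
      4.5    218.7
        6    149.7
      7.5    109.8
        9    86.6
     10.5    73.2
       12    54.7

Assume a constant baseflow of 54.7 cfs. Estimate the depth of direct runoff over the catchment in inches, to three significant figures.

Direct runoff: 0.0, 63.7, 282.9, 164.0, 95.0, 55.1, 31.9, 18.5, 0.0 cfs; ΣQ_DR = 711.1 cfs.
V = ΣQ_DR · Δt = 711.1 × 5400 s = 3.840 × 10^6 ft³.
Over A = 0.836 mi², depth = V / A = 1.98 in.

d ≈ 1.98 in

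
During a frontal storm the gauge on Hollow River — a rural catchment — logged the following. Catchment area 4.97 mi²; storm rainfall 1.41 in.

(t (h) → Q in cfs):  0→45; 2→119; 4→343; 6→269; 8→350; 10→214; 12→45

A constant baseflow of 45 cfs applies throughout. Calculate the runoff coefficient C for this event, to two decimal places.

C ≈ 0.47

ΣQ_DR = 1070 cfs; V = ΣQ_DR·Δt = 7.704 × 10^6 ft³.
Runoff depth d = V / A = 0.6672 in.
C = d / P = 0.6672 / 1.41 = 0.47.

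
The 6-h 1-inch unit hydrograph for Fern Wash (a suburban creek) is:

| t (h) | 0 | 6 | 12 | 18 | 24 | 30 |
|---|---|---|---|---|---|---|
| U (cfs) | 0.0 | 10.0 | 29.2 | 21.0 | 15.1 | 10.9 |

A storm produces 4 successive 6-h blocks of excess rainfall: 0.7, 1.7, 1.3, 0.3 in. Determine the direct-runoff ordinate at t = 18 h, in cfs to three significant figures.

By discrete convolution, Q_j = Σ (P_i / 1 in) · U_{j−i}.
At t = 18 h (j=3): Q = (0.7/1)·21.0 + (1.7/1)·29.2 + (1.3/1)·10.0 + (0.3/1)·0.0 = 77.3 cfs.

Q ≈ 77.3 cfs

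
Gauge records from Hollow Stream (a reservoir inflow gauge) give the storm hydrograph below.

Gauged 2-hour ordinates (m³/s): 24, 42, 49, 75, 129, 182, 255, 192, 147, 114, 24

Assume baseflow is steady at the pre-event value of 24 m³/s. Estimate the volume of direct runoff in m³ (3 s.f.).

Direct-runoff ordinates (Q − Q_b): 0.0, 18.0, 25.0, 51.0, 105.0, 158.0, 231.0, 168.0, 123.0, 90.0, 0.0 m³/s.
ΣQ_DR = 969.0 m³/s.
With Δt = 2 h = 7200 s, V = ΣQ_DR · Δt = 969.0 × 7200 = 6.98 × 10^6 m³.

V ≈ 6.98 × 10^6 m³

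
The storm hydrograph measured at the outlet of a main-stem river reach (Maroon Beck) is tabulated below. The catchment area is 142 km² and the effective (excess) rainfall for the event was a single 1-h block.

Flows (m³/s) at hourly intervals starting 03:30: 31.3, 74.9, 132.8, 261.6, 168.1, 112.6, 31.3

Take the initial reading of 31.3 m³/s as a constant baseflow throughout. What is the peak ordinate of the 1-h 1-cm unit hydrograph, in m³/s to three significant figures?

U_p ≈ 153 m³/s

Direct runoff: 0.0, 43.6, 101.5, 230.3, 136.8, 81.3, 0.0 m³/s; ΣQ_DR = 593.5 m³/s, peak = 230.3 m³/s.
Runoff depth d = ΣQ_DR·Δt / A = 593.5 × 3600 / (142 km²) = 15.05 mm.
The 1-cm UH is the DRH scaled by (10 mm)/d, so U_p = 230.3 × 10/15.05 = 153 m³/s.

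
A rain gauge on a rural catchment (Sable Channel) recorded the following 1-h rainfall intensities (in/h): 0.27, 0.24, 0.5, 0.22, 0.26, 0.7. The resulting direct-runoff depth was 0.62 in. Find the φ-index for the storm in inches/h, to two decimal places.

Only the 2 blocks with intensity above φ contribute runoff: 0.5, 0.7 in/h.
Σ(I−φ)·Δt = d  ⇒  (0.5+0.7 − 2φ)·1 = 0.62
φ = (1.200 − 0.62/1) / 2 = 0.29 in/h.

φ ≈ 0.29 in/h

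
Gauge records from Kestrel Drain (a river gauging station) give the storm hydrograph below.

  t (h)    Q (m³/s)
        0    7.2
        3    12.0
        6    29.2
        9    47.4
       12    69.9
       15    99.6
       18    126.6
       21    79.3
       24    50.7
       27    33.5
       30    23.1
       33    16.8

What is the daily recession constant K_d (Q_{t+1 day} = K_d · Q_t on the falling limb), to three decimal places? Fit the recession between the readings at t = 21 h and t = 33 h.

K_d ≈ 0.045

Between t = 21 h and t = 33 h the flow falls from 79.3 to 16.8 m³/s over 4×3 h = 12 h.
Per-interval ratio K = (16.8/79.3)^(1/4) = 0.6784; K_d = K^(24/3) = 0.045.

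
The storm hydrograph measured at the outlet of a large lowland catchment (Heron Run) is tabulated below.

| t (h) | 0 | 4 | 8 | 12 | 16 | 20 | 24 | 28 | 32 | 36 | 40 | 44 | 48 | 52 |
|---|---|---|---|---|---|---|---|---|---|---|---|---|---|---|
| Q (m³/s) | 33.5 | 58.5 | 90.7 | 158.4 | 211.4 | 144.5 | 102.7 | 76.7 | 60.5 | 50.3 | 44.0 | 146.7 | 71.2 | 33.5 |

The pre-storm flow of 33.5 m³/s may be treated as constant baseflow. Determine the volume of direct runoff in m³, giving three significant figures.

Direct-runoff ordinates (Q − Q_b): 0.0, 25.0, 57.2, 124.9, 177.9, 111.0, 69.2, 43.2, 27.0, 16.8, 10.5, 113.2, 37.7, 0.0 m³/s.
ΣQ_DR = 813.6 m³/s.
With Δt = 4 h = 14400 s, V = ΣQ_DR · Δt = 813.6 × 14400 = 1.17 × 10^7 m³.

V ≈ 1.17 × 10^7 m³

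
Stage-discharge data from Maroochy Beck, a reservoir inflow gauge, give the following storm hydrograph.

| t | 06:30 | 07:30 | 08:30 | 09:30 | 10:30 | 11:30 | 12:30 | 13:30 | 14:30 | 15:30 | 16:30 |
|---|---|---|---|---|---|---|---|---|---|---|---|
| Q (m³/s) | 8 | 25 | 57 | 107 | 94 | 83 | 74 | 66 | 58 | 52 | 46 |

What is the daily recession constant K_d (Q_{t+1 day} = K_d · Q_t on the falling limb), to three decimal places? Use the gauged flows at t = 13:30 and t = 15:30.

Between t = 13:30 and t = 15:30 the flow falls from 66 to 52 m³/s over 2×1 h = 2 h.
Per-interval ratio K = (52/66)^(1/2) = 0.8876; K_d = K^(24/1) = 0.057.

K_d ≈ 0.057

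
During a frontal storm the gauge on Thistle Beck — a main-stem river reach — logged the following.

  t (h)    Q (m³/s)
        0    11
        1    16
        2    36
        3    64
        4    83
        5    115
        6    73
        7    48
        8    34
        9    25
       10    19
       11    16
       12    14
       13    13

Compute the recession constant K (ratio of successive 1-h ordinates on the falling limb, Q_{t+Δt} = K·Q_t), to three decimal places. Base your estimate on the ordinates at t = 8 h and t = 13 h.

K ≈ 0.825

Using the recession-limb readings at t = 8 h and t = 13 h: Q falls from 34 to 13 m³/s over 5 intervals.
K = (Q₂/Q₁)^(1/5) = (13/34)^(1/5) = 0.825.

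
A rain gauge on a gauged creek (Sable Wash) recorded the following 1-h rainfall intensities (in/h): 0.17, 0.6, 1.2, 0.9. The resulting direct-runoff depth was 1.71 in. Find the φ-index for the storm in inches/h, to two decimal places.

Only the 3 blocks with intensity above φ contribute runoff: 0.6, 1.2, 0.9 in/h.
Σ(I−φ)·Δt = d  ⇒  (0.6+1.2+0.9 − 3φ)·1 = 1.71
φ = (2.700 − 1.71/1) / 3 = 0.33 in/h.

φ ≈ 0.33 in/h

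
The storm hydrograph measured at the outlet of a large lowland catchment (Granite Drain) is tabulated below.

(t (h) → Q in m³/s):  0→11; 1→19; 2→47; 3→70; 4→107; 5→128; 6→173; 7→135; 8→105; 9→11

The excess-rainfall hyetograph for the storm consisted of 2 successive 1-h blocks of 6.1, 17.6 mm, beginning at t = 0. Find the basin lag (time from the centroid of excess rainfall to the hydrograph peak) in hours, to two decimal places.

Centroid of excess rainfall: t_c = Σ P_i·t̄_i / ΣP_i = 1.2426 h (block centres at 0.5, 1.5 h).
Hydrograph peak occurs at t = 6 h, so basin lag t_L = 6 − 1.2426 = 4.76 h.

t_L ≈ 4.76 h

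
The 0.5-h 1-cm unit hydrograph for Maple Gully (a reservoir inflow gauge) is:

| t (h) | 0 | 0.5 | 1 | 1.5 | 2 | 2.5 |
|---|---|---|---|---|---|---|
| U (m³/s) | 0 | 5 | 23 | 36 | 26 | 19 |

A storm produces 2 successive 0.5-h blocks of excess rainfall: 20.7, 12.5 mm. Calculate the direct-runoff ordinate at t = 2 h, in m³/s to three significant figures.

By discrete convolution, Q_j = Σ (P_i / 10 mm) · U_{j−i}.
At t = 2 h (j=4): Q = (20.7/10)·26 + (12.5/10)·36 = 98.8 m³/s.

Q ≈ 98.8 m³/s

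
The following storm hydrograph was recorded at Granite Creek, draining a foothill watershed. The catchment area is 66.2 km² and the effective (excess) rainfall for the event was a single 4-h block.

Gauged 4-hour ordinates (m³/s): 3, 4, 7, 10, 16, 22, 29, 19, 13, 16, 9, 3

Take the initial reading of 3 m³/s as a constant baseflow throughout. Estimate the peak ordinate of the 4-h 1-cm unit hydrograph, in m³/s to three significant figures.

Direct runoff: 0.0, 1.0, 4.0, 7.0, 13.0, 19.0, 26.0, 16.0, 10.0, 13.0, 6.0, 0.0 m³/s; ΣQ_DR = 115.0 m³/s, peak = 26.0 m³/s.
Runoff depth d = ΣQ_DR·Δt / A = 115.0 × 14400 / (66.2 km²) = 25.02 mm.
The 1-cm UH is the DRH scaled by (10 mm)/d, so U_p = 26.0 × 10/25.02 = 10.4 m³/s.

U_p ≈ 10.4 m³/s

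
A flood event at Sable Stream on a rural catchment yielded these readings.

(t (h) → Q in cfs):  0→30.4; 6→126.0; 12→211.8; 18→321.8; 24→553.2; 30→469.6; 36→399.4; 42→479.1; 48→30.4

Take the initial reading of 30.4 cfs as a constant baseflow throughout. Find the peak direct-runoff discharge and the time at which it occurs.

Q_p = 522.8 cfs at t = 24 h

Subtracting baseflow gives direct-runoff ordinates: 0.0, 95.6, 181.4, 291.4, 522.8, 439.2, 369.0, 448.7, 0.0 cfs.
The maximum is 522.8 cfs, occurring at the reading for t = 24 h.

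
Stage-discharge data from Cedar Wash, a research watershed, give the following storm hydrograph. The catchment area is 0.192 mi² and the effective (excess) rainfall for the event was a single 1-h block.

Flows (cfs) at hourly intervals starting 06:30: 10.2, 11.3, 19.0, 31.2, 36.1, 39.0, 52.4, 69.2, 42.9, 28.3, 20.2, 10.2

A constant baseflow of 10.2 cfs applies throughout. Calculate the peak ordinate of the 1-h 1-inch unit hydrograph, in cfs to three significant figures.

U_p ≈ 29.5 cfs

Direct runoff: 0.0, 1.1, 8.8, 21.0, 25.9, 28.8, 42.2, 59.0, 32.7, 18.1, 10.0, 0.0 cfs; ΣQ_DR = 247.6 cfs, peak = 59.0 cfs.
Runoff depth d = ΣQ_DR·Δt / A = 247.6 × 3600 / (0.192 mi²) = 1.998 in.
The 1-inch UH is the DRH scaled by (1 in)/d, so U_p = 59.0 × 1/1.998 = 29.5 cfs.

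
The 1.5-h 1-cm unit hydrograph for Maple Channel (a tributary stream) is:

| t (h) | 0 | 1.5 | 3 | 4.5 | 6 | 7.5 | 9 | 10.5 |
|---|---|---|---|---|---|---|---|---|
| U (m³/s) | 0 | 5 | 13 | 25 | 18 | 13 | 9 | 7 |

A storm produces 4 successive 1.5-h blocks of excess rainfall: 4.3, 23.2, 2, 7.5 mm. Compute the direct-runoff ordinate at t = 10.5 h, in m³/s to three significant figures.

Q ≈ 40.0 m³/s

By discrete convolution, Q_j = Σ (P_i / 10 mm) · U_{j−i}.
At t = 10.5 h (j=7): Q = (4.3/10)·7 + (23.2/10)·9 + (2/10)·13 + (7.5/10)·18 = 40.0 m³/s.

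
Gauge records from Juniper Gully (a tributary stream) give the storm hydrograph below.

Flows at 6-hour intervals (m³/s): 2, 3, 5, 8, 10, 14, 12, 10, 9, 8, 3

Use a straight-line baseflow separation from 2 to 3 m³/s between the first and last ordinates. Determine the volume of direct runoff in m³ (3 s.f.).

Direct-runoff ordinates (Q − Q_b): 0.00, 0.90, 2.80, 5.70, 7.60, 11.50, 9.40, 7.30, 6.20, 5.10, 0.00 m³/s.
ΣQ_DR = 56.50 m³/s.
With Δt = 6 h = 21600 s, V = ΣQ_DR · Δt = 56.50 × 21600 = 1.22 × 10^6 m³.

V ≈ 1.22 × 10^6 m³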